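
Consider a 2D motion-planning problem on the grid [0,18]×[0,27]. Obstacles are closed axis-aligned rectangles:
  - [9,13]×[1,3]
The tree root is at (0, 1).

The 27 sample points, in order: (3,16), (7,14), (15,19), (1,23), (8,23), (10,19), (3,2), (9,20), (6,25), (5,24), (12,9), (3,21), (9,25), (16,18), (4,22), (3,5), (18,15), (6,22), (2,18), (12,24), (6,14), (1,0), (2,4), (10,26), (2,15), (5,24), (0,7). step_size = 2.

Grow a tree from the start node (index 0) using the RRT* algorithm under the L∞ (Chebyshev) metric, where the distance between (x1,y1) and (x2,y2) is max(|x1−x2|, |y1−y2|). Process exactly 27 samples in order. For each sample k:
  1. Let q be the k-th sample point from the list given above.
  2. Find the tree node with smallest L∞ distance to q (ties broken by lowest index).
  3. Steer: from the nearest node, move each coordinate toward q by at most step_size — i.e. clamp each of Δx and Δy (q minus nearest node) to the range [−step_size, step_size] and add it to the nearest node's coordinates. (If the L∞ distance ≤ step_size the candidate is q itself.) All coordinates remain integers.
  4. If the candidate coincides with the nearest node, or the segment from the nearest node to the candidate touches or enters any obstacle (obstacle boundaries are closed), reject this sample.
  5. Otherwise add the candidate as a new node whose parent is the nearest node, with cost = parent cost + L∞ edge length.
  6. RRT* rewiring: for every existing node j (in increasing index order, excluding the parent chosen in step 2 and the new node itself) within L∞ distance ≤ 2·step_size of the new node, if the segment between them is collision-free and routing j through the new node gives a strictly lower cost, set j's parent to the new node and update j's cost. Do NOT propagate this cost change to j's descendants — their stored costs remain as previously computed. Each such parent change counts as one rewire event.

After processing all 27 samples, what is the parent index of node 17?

Parent of node 17: 14

1. q=(3,16) nearest=0 d=15 new=(2,3) → add node 1 parent=0 cost=2
2. q=(7,14) nearest=1 d=11 new=(4,5) → add node 2 parent=1 cost=4
3. q=(15,19) nearest=2 d=14 new=(6,7) → add node 3 parent=2 cost=6
4. q=(1,23) nearest=3 d=16 new=(4,9) → add node 4 parent=3 cost=8
5. q=(8,23) nearest=4 d=14 new=(6,11) → add node 5 parent=4 cost=10
6. q=(10,19) nearest=5 d=8 new=(8,13) → add node 6 parent=5 cost=12
7. q=(3,2) nearest=1 d=1 new=(3,2) → add node 7 parent=1 cost=3
8. q=(9,20) nearest=6 d=7 new=(9,15) → add node 8 parent=6 cost=14
9. q=(6,25) nearest=8 d=10 new=(7,17) → add node 9 parent=8 cost=16
10. q=(5,24) nearest=9 d=7 new=(5,19) → add node 10 parent=9 cost=18
11. q=(12,9) nearest=6 d=4 new=(10,11) → add node 11 parent=6 cost=14
12. q=(3,21) nearest=10 d=2 new=(3,21) → add node 12 parent=10 cost=20
13. q=(9,25) nearest=10 d=6 new=(7,21) → add node 13 parent=10 cost=20
14. q=(16,18) nearest=8 d=7 new=(11,17) → add node 14 parent=8 cost=16
15. q=(4,22) nearest=12 d=1 new=(4,22) → add node 15 parent=12 cost=21
16. q=(3,5) nearest=2 d=1 new=(3,5) → add node 16 parent=2 cost=5
17. q=(18,15) nearest=14 d=7 new=(13,15) → add node 17 parent=14 cost=18
18. q=(6,22) nearest=13 d=1 new=(6,22) → add node 18 parent=13 cost=21
19. q=(2,18) nearest=10 d=3 new=(3,18) → add node 19 parent=10 cost=20
20. q=(12,24) nearest=13 d=5 new=(9,23) → add node 20 parent=13 cost=22
21. q=(6,14) nearest=6 d=2 new=(6,14) → add node 21 parent=6 cost=14; rewire 19→21 (18<20)
22. q=(1,0) nearest=0 d=1 new=(1,0) → add node 22 parent=0 cost=1
23. q=(2,4) nearest=1 d=1 new=(2,4) → add node 23 parent=1 cost=3; rewire 16→23 (4<5)
24. q=(10,26) nearest=20 d=3 new=(10,25) → add node 24 parent=20 cost=24
25. q=(2,15) nearest=19 d=3 new=(2,16) → add node 25 parent=19 cost=20
26. q=(5,24) nearest=15 d=2 new=(5,24) → add node 26 parent=15 cost=23
27. q=(0,7) nearest=16 d=3 new=(1,7) → add node 27 parent=16 cost=6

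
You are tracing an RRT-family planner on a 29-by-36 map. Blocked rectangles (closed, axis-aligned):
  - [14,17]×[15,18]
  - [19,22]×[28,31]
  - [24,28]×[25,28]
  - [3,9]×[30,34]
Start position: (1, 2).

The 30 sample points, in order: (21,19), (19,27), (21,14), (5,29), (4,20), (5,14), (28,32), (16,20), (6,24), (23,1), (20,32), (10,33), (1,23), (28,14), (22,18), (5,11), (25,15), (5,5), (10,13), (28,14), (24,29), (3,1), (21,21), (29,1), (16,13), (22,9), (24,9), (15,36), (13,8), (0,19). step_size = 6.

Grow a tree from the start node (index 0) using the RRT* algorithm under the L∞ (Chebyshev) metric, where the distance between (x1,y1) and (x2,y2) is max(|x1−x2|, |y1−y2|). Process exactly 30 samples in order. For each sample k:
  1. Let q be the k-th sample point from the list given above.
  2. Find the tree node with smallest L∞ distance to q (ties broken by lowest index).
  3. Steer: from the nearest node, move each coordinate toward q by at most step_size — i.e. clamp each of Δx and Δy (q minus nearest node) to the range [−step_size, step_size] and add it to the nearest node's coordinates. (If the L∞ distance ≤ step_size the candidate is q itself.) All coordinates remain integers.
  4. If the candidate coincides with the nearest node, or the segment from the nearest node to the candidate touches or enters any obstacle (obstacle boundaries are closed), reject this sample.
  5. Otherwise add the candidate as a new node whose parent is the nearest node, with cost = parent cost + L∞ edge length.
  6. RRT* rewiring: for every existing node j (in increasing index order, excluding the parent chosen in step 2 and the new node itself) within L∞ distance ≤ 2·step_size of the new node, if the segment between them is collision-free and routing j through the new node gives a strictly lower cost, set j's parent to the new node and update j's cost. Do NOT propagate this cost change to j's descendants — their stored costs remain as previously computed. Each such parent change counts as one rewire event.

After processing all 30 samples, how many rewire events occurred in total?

Rewire events: 6

1. q=(21,19) nearest=0 d=20 new=(7,8) → add node 1 parent=0 cost=6
2. q=(19,27) nearest=1 d=19 new=(13,14) → add node 2 parent=1 cost=12
3. q=(21,14) nearest=2 d=8 new=(19,14) → add node 3 parent=2 cost=18
4. q=(5,29) nearest=2 d=15 new=(7,20) → add node 4 parent=2 cost=18
5. q=(4,20) nearest=4 d=3 new=(4,20) → add node 5 parent=4 cost=21
6. q=(5,14) nearest=1 d=6 new=(5,14) → add node 6 parent=1 cost=12; rewire 5→6 (18<21)
7. q=(28,32) nearest=2 d=18 new=(19,20) → blocked by [14,17]×[15,18], reject
8. q=(16,20) nearest=2 d=6 new=(16,20) → blocked by [14,17]×[15,18], reject
9. q=(6,24) nearest=4 d=4 new=(6,24) → add node 7 parent=4 cost=22
10. q=(23,1) nearest=2 d=13 new=(19,8) → add node 8 parent=2 cost=18
11. q=(20,32) nearest=4 d=13 new=(13,26) → add node 9 parent=4 cost=24
12. q=(10,33) nearest=9 d=7 new=(10,32) → add node 10 parent=9 cost=30
13. q=(1,23) nearest=5 d=3 new=(1,23) → add node 11 parent=5 cost=21
14. q=(28,14) nearest=3 d=9 new=(25,14) → add node 12 parent=3 cost=24
15. q=(22,18) nearest=3 d=4 new=(22,18) → add node 13 parent=3 cost=22
16. q=(5,11) nearest=1 d=3 new=(5,11) → add node 14 parent=1 cost=9
17. q=(25,15) nearest=12 d=1 new=(25,15) → add node 15 parent=12 cost=25
18. q=(5,5) nearest=1 d=3 new=(5,5) → add node 16 parent=1 cost=9
19. q=(10,13) nearest=2 d=3 new=(10,13) → add node 17 parent=2 cost=15
20. q=(28,14) nearest=12 d=3 new=(28,14) → add node 18 parent=12 cost=27
21. q=(24,29) nearest=9 d=11 new=(19,29) → blocked by [19,22]×[28,31], reject
22. q=(3,1) nearest=0 d=2 new=(3,1) → add node 19 parent=0 cost=2; rewire 16→19 (6<9); rewire 17→19 (14<15)
23. q=(21,21) nearest=13 d=3 new=(21,21) → add node 20 parent=13 cost=25
24. q=(29,1) nearest=8 d=10 new=(25,2) → add node 21 parent=8 cost=24
25. q=(16,13) nearest=2 d=3 new=(16,13) → add node 22 parent=2 cost=15; rewire 13→22 (21<22); rewire 15→22 (24<25); rewire 20→22 (23<25)
26. q=(22,9) nearest=8 d=3 new=(22,9) → add node 23 parent=8 cost=21
27. q=(24,9) nearest=23 d=2 new=(24,9) → add node 24 parent=23 cost=23
28. q=(15,36) nearest=10 d=5 new=(15,36) → add node 25 parent=10 cost=35
29. q=(13,8) nearest=17 d=5 new=(13,8) → add node 26 parent=17 cost=19
30. q=(0,19) nearest=5 d=4 new=(0,19) → add node 27 parent=5 cost=22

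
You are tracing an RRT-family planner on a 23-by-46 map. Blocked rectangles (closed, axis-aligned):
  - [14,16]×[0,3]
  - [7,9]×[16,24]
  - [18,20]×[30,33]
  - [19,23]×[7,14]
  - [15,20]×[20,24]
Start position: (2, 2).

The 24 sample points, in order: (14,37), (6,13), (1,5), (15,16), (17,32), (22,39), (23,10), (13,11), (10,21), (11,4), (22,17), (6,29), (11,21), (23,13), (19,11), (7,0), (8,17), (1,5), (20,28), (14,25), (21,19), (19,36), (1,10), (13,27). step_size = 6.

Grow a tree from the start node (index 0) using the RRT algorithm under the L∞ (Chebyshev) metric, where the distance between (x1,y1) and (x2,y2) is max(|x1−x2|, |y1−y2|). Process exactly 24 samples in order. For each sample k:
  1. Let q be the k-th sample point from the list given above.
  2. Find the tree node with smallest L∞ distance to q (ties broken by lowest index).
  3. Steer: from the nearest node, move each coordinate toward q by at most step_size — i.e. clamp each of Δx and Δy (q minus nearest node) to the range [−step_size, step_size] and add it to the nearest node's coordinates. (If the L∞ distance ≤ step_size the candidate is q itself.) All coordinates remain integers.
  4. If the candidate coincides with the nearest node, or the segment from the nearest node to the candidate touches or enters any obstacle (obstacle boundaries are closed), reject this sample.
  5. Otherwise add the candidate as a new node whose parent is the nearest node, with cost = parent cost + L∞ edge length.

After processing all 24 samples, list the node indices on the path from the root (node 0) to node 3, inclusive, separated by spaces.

Path: 0 3

1. q=(14,37) nearest=0 d=35 new=(8,8) → add node 1 parent=0 cost=6
2. q=(6,13) nearest=1 d=5 new=(6,13) → add node 2 parent=1 cost=11
3. q=(1,5) nearest=0 d=3 new=(1,5) → add node 3 parent=0 cost=3
4. q=(15,16) nearest=1 d=8 new=(14,14) → add node 4 parent=1 cost=12
5. q=(17,32) nearest=4 d=18 new=(17,20) → blocked by [15,20]×[20,24], reject
6. q=(22,39) nearest=4 d=25 new=(20,20) → blocked by [15,20]×[20,24], reject
7. q=(23,10) nearest=4 d=9 new=(20,10) → blocked by [19,23]×[7,14], reject
8. q=(13,11) nearest=4 d=3 new=(13,11) → add node 5 parent=4 cost=15
9. q=(10,21) nearest=4 d=7 new=(10,20) → add node 6 parent=4 cost=18
10. q=(11,4) nearest=1 d=4 new=(11,4) → add node 7 parent=1 cost=10
11. q=(22,17) nearest=4 d=8 new=(20,17) → add node 8 parent=4 cost=18
12. q=(6,29) nearest=6 d=9 new=(6,26) → blocked by [7,9]×[16,24], reject
13. q=(11,21) nearest=6 d=1 new=(11,21) → add node 9 parent=6 cost=19
14. q=(23,13) nearest=8 d=4 new=(23,13) → blocked by [19,23]×[7,14], reject
15. q=(19,11) nearest=4 d=5 new=(19,11) → blocked by [19,23]×[7,14], reject
16. q=(7,0) nearest=7 d=4 new=(7,0) → add node 10 parent=7 cost=14
17. q=(8,17) nearest=6 d=3 new=(8,17) → blocked by [7,9]×[16,24], reject
18. q=(1,5) nearest=3 d=0 → coincident, reject
19. q=(20,28) nearest=9 d=9 new=(17,27) → add node 11 parent=9 cost=25
20. q=(14,25) nearest=11 d=3 new=(14,25) → add node 12 parent=11 cost=28
21. q=(21,19) nearest=8 d=2 new=(21,19) → add node 13 parent=8 cost=20
22. q=(19,36) nearest=11 d=9 new=(19,33) → blocked by [18,20]×[30,33], reject
23. q=(1,10) nearest=2 d=5 new=(1,10) → add node 14 parent=2 cost=16
24. q=(13,27) nearest=12 d=2 new=(13,27) → add node 15 parent=12 cost=30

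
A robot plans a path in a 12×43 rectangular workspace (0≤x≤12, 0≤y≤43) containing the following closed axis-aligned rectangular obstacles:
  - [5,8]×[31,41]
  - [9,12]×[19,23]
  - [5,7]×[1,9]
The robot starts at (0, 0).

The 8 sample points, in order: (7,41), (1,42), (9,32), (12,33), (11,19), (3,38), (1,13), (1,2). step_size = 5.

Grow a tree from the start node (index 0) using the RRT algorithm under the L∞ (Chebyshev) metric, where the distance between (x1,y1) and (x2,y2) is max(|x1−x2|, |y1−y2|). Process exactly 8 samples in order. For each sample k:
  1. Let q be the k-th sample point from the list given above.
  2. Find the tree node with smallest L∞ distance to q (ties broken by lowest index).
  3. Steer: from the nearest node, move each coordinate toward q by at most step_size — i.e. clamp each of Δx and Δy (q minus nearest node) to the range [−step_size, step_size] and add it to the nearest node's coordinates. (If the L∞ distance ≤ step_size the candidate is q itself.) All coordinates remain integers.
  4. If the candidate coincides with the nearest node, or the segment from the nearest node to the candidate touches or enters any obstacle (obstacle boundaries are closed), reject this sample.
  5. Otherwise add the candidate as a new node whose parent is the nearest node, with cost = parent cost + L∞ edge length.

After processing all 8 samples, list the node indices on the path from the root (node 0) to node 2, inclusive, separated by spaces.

Path: 0 1 2

1. q=(7,41) nearest=0 d=41 new=(5,5) → blocked by [5,7]×[1,9], reject
2. q=(1,42) nearest=0 d=42 new=(1,5) → add node 1 parent=0 cost=5
3. q=(9,32) nearest=1 d=27 new=(6,10) → blocked by [5,7]×[1,9], reject
4. q=(12,33) nearest=1 d=28 new=(6,10) → blocked by [5,7]×[1,9], reject
5. q=(11,19) nearest=1 d=14 new=(6,10) → blocked by [5,7]×[1,9], reject
6. q=(3,38) nearest=1 d=33 new=(3,10) → add node 2 parent=1 cost=10
7. q=(1,13) nearest=2 d=3 new=(1,13) → add node 3 parent=2 cost=13
8. q=(1,2) nearest=0 d=2 new=(1,2) → add node 4 parent=0 cost=2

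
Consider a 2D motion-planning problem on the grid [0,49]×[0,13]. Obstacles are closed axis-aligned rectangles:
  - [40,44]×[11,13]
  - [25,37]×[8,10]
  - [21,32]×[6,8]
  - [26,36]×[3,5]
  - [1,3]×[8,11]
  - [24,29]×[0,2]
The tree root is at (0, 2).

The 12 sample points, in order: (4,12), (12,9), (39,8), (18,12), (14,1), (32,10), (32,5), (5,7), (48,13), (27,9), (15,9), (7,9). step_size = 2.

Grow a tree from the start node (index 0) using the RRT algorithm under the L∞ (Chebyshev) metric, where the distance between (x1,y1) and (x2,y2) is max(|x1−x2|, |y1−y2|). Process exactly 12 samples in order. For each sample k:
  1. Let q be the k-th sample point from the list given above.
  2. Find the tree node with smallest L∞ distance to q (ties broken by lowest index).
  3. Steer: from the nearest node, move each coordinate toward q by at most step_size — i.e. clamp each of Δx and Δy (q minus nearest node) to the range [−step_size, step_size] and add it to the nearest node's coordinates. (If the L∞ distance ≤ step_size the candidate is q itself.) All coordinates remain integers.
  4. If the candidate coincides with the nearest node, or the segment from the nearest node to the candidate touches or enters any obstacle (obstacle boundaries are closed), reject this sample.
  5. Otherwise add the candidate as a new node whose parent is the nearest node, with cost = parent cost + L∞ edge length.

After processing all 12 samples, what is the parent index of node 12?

Parent of node 12: 3

1. q=(4,12) nearest=0 d=10 new=(2,4) → add node 1 parent=0 cost=2
2. q=(12,9) nearest=1 d=10 new=(4,6) → add node 2 parent=1 cost=4
3. q=(39,8) nearest=2 d=35 new=(6,8) → add node 3 parent=2 cost=6
4. q=(18,12) nearest=3 d=12 new=(8,10) → add node 4 parent=3 cost=8
5. q=(14,1) nearest=3 d=8 new=(8,6) → add node 5 parent=3 cost=8
6. q=(32,10) nearest=4 d=24 new=(10,10) → add node 6 parent=4 cost=10
7. q=(32,5) nearest=6 d=22 new=(12,8) → add node 7 parent=6 cost=12
8. q=(5,7) nearest=2 d=1 new=(5,7) → add node 8 parent=2 cost=5
9. q=(48,13) nearest=7 d=36 new=(14,10) → add node 9 parent=7 cost=14
10. q=(27,9) nearest=9 d=13 new=(16,9) → add node 10 parent=9 cost=16
11. q=(15,9) nearest=9 d=1 new=(15,9) → add node 11 parent=9 cost=15
12. q=(7,9) nearest=3 d=1 new=(7,9) → add node 12 parent=3 cost=7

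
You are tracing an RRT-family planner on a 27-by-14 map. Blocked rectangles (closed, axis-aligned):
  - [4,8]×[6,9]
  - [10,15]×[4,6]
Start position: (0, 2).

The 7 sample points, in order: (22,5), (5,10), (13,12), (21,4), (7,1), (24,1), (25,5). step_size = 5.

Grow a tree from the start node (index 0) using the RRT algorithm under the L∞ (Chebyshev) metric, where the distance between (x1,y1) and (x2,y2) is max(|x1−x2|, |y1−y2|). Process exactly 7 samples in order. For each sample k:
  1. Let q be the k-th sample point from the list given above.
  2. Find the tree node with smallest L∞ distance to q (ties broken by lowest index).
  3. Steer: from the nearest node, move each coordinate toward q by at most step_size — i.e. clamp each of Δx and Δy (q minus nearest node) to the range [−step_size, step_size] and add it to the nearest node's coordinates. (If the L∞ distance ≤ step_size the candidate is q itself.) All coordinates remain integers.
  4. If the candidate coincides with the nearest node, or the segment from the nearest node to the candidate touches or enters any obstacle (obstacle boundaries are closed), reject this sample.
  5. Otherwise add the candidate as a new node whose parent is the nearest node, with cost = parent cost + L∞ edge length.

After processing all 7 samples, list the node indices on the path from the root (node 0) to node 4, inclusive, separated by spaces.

Path: 0 1 2 3 4

1. q=(22,5) nearest=0 d=22 new=(5,5) → add node 1 parent=0 cost=5
2. q=(5,10) nearest=1 d=5 new=(5,10) → blocked by [4,8]×[6,9], reject
3. q=(13,12) nearest=1 d=8 new=(10,10) → blocked by [4,8]×[6,9], reject
4. q=(21,4) nearest=1 d=16 new=(10,4) → blocked by [10,15]×[4,6], reject
5. q=(7,1) nearest=1 d=4 new=(7,1) → add node 2 parent=1 cost=9
6. q=(24,1) nearest=2 d=17 new=(12,1) → add node 3 parent=2 cost=14
7. q=(25,5) nearest=3 d=13 new=(17,5) → add node 4 parent=3 cost=19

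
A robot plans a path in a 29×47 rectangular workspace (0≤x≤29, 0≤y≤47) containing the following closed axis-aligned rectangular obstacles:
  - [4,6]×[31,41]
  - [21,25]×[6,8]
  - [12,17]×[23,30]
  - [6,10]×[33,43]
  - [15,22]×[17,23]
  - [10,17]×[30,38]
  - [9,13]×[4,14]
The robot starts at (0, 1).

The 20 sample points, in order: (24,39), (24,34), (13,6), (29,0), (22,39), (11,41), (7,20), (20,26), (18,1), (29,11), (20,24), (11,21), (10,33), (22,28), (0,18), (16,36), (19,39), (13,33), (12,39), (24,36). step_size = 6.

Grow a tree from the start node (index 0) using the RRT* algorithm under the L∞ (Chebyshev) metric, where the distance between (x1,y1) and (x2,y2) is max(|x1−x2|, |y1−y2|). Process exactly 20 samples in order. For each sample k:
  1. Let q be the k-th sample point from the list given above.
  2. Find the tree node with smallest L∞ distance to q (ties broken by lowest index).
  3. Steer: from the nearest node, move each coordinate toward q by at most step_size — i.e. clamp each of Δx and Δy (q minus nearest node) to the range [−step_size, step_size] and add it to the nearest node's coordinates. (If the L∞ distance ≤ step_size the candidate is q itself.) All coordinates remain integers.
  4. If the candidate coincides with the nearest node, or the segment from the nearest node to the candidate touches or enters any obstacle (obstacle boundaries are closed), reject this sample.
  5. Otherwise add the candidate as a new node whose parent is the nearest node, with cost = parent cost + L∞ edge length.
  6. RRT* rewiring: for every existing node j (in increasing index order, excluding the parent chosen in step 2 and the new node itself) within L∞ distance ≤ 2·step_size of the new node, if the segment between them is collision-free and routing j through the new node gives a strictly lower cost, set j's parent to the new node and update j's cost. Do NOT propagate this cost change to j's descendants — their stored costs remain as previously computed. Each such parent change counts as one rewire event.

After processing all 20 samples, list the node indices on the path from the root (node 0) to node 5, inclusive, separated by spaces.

1. q=(24,39) nearest=0 d=38 new=(6,7) → add node 1 parent=0 cost=6
2. q=(24,34) nearest=1 d=27 new=(12,13) → blocked by [9,13]×[4,14], reject
3. q=(13,6) nearest=1 d=7 new=(12,6) → blocked by [9,13]×[4,14], reject
4. q=(29,0) nearest=1 d=23 new=(12,1) → blocked by [9,13]×[4,14], reject
5. q=(22,39) nearest=1 d=32 new=(12,13) → blocked by [9,13]×[4,14], reject
6. q=(11,41) nearest=1 d=34 new=(11,13) → blocked by [9,13]×[4,14], reject
7. q=(7,20) nearest=1 d=13 new=(7,13) → add node 2 parent=1 cost=12
8. q=(20,26) nearest=2 d=13 new=(13,19) → add node 3 parent=2 cost=18
9. q=(18,1) nearest=1 d=12 new=(12,1) → blocked by [9,13]×[4,14], reject
10. q=(29,11) nearest=3 d=16 new=(19,13) → blocked by [15,22]×[17,23], reject
11. q=(20,24) nearest=3 d=7 new=(19,24) → blocked by [15,22]×[17,23], reject
12. q=(11,21) nearest=3 d=2 new=(11,21) → add node 4 parent=3 cost=20
13. q=(10,33) nearest=4 d=12 new=(10,27) → add node 5 parent=4 cost=26
14. q=(22,28) nearest=3 d=9 new=(19,25) → blocked by [12,17]×[23,30], reject
15. q=(0,18) nearest=2 d=7 new=(1,18) → add node 6 parent=2 cost=18
16. q=(16,36) nearest=5 d=9 new=(16,33) → blocked by [12,17]×[23,30], reject
17. q=(19,39) nearest=5 d=12 new=(16,33) → blocked by [12,17]×[23,30], reject
18. q=(13,33) nearest=5 d=6 new=(13,33) → blocked by [10,17]×[30,38], reject
19. q=(12,39) nearest=5 d=12 new=(12,33) → blocked by [10,17]×[30,38], reject
20. q=(24,36) nearest=5 d=14 new=(16,33) → blocked by [12,17]×[23,30], reject

Path: 0 1 2 3 4 5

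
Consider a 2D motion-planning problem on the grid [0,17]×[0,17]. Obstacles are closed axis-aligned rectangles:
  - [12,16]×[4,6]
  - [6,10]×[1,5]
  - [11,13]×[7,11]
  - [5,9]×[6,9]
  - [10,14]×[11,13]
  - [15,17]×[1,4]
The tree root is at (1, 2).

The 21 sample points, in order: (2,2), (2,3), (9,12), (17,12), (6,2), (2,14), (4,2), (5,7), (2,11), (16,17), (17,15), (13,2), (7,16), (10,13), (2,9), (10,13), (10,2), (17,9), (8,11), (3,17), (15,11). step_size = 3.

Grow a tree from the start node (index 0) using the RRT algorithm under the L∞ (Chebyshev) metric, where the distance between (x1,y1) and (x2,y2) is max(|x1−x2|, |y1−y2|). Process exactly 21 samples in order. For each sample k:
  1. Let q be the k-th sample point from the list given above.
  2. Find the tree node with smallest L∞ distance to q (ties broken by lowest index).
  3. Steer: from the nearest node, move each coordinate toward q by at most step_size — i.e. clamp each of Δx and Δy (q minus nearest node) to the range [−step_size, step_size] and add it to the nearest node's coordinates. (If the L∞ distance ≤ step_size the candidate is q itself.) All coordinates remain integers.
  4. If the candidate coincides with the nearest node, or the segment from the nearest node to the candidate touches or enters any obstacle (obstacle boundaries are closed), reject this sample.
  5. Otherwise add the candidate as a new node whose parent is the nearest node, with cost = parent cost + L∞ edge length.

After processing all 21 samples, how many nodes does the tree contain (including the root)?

Node count: 12

1. q=(2,2) nearest=0 d=1 new=(2,2) → add node 1 parent=0 cost=1
2. q=(2,3) nearest=0 d=1 new=(2,3) → add node 2 parent=0 cost=1
3. q=(9,12) nearest=2 d=9 new=(5,6) → blocked by [5,9]×[6,9], reject
4. q=(17,12) nearest=1 d=15 new=(5,5) → add node 3 parent=1 cost=4
5. q=(6,2) nearest=3 d=3 new=(6,2) → blocked by [6,10]×[1,5], reject
6. q=(2,14) nearest=3 d=9 new=(2,8) → add node 4 parent=3 cost=7
7. q=(4,2) nearest=1 d=2 new=(4,2) → add node 5 parent=1 cost=3
8. q=(5,7) nearest=3 d=2 new=(5,7) → blocked by [5,9]×[6,9], reject
9. q=(2,11) nearest=4 d=3 new=(2,11) → add node 6 parent=4 cost=10
10. q=(16,17) nearest=3 d=12 new=(8,8) → blocked by [5,9]×[6,9], reject
11. q=(17,15) nearest=3 d=12 new=(8,8) → blocked by [5,9]×[6,9], reject
12. q=(13,2) nearest=3 d=8 new=(8,2) → blocked by [6,10]×[1,5], reject
13. q=(7,16) nearest=6 d=5 new=(5,14) → add node 7 parent=6 cost=13
14. q=(10,13) nearest=7 d=5 new=(8,13) → add node 8 parent=7 cost=16
15. q=(2,9) nearest=4 d=1 new=(2,9) → add node 9 parent=4 cost=8
16. q=(10,13) nearest=8 d=2 new=(10,13) → blocked by [10,14]×[11,13], reject
17. q=(10,2) nearest=3 d=5 new=(8,2) → blocked by [6,10]×[1,5], reject
18. q=(17,9) nearest=8 d=9 new=(11,10) → blocked by [11,13]×[7,11], reject
19. q=(8,11) nearest=8 d=2 new=(8,11) → add node 10 parent=8 cost=18
20. q=(3,17) nearest=7 d=3 new=(3,17) → add node 11 parent=7 cost=16
21. q=(15,11) nearest=8 d=7 new=(11,11) → blocked by [11,13]×[7,11], reject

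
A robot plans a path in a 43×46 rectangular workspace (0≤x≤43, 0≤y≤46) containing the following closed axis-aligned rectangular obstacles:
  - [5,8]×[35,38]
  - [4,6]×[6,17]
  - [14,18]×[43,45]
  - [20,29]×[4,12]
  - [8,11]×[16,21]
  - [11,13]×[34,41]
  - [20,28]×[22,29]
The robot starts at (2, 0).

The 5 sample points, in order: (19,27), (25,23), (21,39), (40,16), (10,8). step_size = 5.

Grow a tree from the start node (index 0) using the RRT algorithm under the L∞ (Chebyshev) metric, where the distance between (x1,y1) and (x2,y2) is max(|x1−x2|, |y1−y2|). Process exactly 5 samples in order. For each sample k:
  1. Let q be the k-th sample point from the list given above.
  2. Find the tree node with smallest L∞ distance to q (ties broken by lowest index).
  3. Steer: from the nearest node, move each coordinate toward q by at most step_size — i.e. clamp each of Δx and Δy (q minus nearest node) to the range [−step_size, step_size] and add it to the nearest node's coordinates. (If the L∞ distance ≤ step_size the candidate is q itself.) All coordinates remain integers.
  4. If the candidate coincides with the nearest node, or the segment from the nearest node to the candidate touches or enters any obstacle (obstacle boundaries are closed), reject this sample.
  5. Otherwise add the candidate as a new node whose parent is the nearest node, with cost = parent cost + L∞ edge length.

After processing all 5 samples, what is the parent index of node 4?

1. q=(19,27) nearest=0 d=27 new=(7,5) → add node 1 parent=0 cost=5
2. q=(25,23) nearest=1 d=18 new=(12,10) → add node 2 parent=1 cost=10
3. q=(21,39) nearest=2 d=29 new=(17,15) → add node 3 parent=2 cost=15
4. q=(40,16) nearest=3 d=23 new=(22,16) → add node 4 parent=3 cost=20
5. q=(10,8) nearest=2 d=2 new=(10,8) → add node 5 parent=2 cost=12

Parent of node 4: 3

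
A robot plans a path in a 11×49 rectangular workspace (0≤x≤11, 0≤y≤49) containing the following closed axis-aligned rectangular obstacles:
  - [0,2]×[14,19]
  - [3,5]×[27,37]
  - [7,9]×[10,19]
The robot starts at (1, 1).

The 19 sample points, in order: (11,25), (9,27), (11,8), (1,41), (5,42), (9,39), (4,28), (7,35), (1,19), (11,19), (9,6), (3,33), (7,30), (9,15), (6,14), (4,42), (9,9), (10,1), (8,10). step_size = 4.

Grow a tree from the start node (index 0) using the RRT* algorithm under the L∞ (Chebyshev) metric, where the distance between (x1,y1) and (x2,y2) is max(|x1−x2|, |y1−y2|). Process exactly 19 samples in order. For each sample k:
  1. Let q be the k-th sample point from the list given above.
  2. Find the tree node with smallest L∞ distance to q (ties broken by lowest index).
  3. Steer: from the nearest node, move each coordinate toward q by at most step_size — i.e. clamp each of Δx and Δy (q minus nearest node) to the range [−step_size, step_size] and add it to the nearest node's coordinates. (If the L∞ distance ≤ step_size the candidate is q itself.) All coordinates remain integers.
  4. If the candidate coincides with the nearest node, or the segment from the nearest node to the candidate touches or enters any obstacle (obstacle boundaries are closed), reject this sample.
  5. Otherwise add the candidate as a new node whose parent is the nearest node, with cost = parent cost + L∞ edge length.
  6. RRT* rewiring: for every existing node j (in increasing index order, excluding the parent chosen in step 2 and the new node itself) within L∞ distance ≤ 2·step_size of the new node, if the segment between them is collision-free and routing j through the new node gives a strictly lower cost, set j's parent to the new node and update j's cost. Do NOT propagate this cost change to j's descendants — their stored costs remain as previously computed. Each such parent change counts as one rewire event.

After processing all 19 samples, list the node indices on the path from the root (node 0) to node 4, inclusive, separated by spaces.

Path: 0 1 2 4

1. q=(11,25) nearest=0 d=24 new=(5,5) → add node 1 parent=0 cost=4
2. q=(9,27) nearest=1 d=22 new=(9,9) → add node 2 parent=1 cost=8
3. q=(11,8) nearest=2 d=2 new=(11,8) → add node 3 parent=2 cost=10
4. q=(1,41) nearest=2 d=32 new=(5,13) → blocked by [7,9]×[10,19], reject
5. q=(5,42) nearest=2 d=33 new=(5,13) → blocked by [7,9]×[10,19], reject
6. q=(9,39) nearest=2 d=30 new=(9,13) → blocked by [7,9]×[10,19], reject
7. q=(4,28) nearest=2 d=19 new=(5,13) → blocked by [7,9]×[10,19], reject
8. q=(7,35) nearest=2 d=26 new=(7,13) → blocked by [7,9]×[10,19], reject
9. q=(1,19) nearest=2 d=10 new=(5,13) → blocked by [7,9]×[10,19], reject
10. q=(11,19) nearest=2 d=10 new=(11,13) → add node 4 parent=2 cost=12
11. q=(9,6) nearest=3 d=2 new=(9,6) → add node 5 parent=3 cost=12
12. q=(3,33) nearest=4 d=20 new=(7,17) → blocked by [7,9]×[10,19], reject
13. q=(7,30) nearest=4 d=17 new=(7,17) → blocked by [7,9]×[10,19], reject
14. q=(9,15) nearest=4 d=2 new=(9,15) → blocked by [7,9]×[10,19], reject
15. q=(6,14) nearest=2 d=5 new=(6,13) → blocked by [7,9]×[10,19], reject
16. q=(4,42) nearest=4 d=29 new=(7,17) → blocked by [7,9]×[10,19], reject
17. q=(9,9) nearest=2 d=0 → coincident, reject
18. q=(10,1) nearest=1 d=5 new=(9,1) → add node 6 parent=1 cost=8
19. q=(8,10) nearest=2 d=1 new=(8,10) → blocked by [7,9]×[10,19], reject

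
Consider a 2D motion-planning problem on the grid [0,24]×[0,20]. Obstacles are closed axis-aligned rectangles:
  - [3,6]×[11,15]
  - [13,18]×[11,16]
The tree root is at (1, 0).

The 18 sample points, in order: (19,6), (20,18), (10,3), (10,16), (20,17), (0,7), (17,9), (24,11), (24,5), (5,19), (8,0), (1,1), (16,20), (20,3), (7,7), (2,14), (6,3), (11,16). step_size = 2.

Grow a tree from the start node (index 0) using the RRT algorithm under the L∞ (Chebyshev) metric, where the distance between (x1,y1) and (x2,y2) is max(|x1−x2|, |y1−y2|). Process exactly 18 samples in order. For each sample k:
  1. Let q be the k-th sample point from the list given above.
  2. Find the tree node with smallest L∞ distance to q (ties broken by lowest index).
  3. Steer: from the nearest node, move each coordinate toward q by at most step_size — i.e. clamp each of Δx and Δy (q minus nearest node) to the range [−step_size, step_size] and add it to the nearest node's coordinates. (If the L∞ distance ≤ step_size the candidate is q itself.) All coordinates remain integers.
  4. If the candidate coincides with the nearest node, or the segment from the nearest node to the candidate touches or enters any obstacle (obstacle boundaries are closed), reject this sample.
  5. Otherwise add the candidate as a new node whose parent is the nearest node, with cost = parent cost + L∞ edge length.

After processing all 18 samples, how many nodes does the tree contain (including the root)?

1. q=(19,6) nearest=0 d=18 new=(3,2) → add node 1 parent=0 cost=2
2. q=(20,18) nearest=1 d=17 new=(5,4) → add node 2 parent=1 cost=4
3. q=(10,3) nearest=2 d=5 new=(7,3) → add node 3 parent=2 cost=6
4. q=(10,16) nearest=2 d=12 new=(7,6) → add node 4 parent=2 cost=6
5. q=(20,17) nearest=4 d=13 new=(9,8) → add node 5 parent=4 cost=8
6. q=(0,7) nearest=1 d=5 new=(1,4) → add node 6 parent=1 cost=4
7. q=(17,9) nearest=5 d=8 new=(11,9) → add node 7 parent=5 cost=10
8. q=(24,11) nearest=7 d=13 new=(13,11) → blocked by [13,18]×[11,16], reject
9. q=(24,5) nearest=7 d=13 new=(13,7) → add node 8 parent=7 cost=12
10. q=(5,19) nearest=7 d=10 new=(9,11) → add node 9 parent=7 cost=12
11. q=(8,0) nearest=3 d=3 new=(8,1) → add node 10 parent=3 cost=8
12. q=(1,1) nearest=0 d=1 new=(1,1) → add node 11 parent=0 cost=1
13. q=(16,20) nearest=9 d=9 new=(11,13) → add node 12 parent=9 cost=14
14. q=(20,3) nearest=8 d=7 new=(15,5) → add node 13 parent=8 cost=14
15. q=(7,7) nearest=4 d=1 new=(7,7) → add node 14 parent=4 cost=7
16. q=(2,14) nearest=5 d=7 new=(7,10) → add node 15 parent=5 cost=10
17. q=(6,3) nearest=2 d=1 new=(6,3) → add node 16 parent=2 cost=5
18. q=(11,16) nearest=12 d=3 new=(11,15) → add node 17 parent=12 cost=16

Node count: 18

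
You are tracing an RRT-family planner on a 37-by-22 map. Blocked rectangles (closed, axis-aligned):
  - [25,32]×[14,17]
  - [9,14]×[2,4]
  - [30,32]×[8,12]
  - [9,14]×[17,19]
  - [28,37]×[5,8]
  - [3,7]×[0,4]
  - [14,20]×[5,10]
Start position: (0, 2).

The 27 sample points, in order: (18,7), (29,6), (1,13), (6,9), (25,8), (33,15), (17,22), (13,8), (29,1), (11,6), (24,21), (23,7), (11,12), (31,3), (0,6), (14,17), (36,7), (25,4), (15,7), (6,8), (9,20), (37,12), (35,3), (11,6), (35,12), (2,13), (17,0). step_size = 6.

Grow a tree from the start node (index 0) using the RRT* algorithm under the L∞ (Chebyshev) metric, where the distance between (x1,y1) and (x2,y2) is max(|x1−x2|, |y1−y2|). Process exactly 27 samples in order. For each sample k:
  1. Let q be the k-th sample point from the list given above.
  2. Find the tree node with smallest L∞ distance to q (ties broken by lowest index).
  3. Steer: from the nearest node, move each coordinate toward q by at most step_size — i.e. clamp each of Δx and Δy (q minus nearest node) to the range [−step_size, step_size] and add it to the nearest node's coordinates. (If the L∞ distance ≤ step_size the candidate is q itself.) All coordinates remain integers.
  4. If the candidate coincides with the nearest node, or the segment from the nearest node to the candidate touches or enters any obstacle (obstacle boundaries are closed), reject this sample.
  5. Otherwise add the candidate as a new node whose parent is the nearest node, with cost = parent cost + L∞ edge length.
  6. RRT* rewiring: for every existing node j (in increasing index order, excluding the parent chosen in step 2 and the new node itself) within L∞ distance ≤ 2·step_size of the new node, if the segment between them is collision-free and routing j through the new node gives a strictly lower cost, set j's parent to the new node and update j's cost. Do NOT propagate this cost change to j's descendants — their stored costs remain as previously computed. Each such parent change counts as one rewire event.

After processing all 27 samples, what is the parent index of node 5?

Parent of node 5: 4

1. q=(18,7) nearest=0 d=18 new=(6,7) → add node 1 parent=0 cost=6
2. q=(29,6) nearest=1 d=23 new=(12,6) → add node 2 parent=1 cost=12
3. q=(1,13) nearest=1 d=6 new=(1,13) → add node 3 parent=1 cost=12
4. q=(6,9) nearest=1 d=2 new=(6,9) → add node 4 parent=1 cost=8
5. q=(25,8) nearest=2 d=13 new=(18,8) → blocked by [14,20]×[5,10], reject
6. q=(33,15) nearest=2 d=21 new=(18,12) → blocked by [14,20]×[5,10], reject
7. q=(17,22) nearest=4 d=13 new=(12,15) → add node 5 parent=4 cost=14
8. q=(13,8) nearest=2 d=2 new=(13,8) → add node 6 parent=2 cost=14
9. q=(29,1) nearest=6 d=16 new=(19,2) → blocked by [14,20]×[5,10], reject
10. q=(11,6) nearest=2 d=1 new=(11,6) → add node 7 parent=2 cost=13
11. q=(24,21) nearest=5 d=12 new=(18,21) → blocked by [9,14]×[17,19], reject
12. q=(23,7) nearest=6 d=10 new=(19,7) → blocked by [14,20]×[5,10], reject
13. q=(11,12) nearest=5 d=3 new=(11,12) → add node 8 parent=5 cost=17
14. q=(31,3) nearest=6 d=18 new=(19,3) → blocked by [14,20]×[5,10], reject
15. q=(0,6) nearest=0 d=4 new=(0,6) → add node 9 parent=0 cost=4; rewire 3→9 (11<12); rewire 8→9 (15<17)
16. q=(14,17) nearest=5 d=2 new=(14,17) → blocked by [9,14]×[17,19], reject
17. q=(36,7) nearest=6 d=23 new=(19,7) → blocked by [14,20]×[5,10], reject
18. q=(25,4) nearest=6 d=12 new=(19,4) → blocked by [14,20]×[5,10], reject
19. q=(15,7) nearest=6 d=2 new=(15,7) → blocked by [14,20]×[5,10], reject
20. q=(6,8) nearest=1 d=1 new=(6,8) → add node 10 parent=1 cost=7; rewire 7→10 (12<13); rewire 8→10 (12<15)
21. q=(9,20) nearest=5 d=5 new=(9,20) → blocked by [9,14]×[17,19], reject
22. q=(37,12) nearest=6 d=24 new=(19,12) → blocked by [14,20]×[5,10], reject
23. q=(35,3) nearest=6 d=22 new=(19,3) → blocked by [14,20]×[5,10], reject
24. q=(11,6) nearest=7 d=0 → coincident, reject
25. q=(35,12) nearest=6 d=22 new=(19,12) → blocked by [14,20]×[5,10], reject
26. q=(2,13) nearest=3 d=1 new=(2,13) → add node 11 parent=3 cost=12
27. q=(17,0) nearest=2 d=6 new=(17,0) → blocked by [9,14]×[2,4], reject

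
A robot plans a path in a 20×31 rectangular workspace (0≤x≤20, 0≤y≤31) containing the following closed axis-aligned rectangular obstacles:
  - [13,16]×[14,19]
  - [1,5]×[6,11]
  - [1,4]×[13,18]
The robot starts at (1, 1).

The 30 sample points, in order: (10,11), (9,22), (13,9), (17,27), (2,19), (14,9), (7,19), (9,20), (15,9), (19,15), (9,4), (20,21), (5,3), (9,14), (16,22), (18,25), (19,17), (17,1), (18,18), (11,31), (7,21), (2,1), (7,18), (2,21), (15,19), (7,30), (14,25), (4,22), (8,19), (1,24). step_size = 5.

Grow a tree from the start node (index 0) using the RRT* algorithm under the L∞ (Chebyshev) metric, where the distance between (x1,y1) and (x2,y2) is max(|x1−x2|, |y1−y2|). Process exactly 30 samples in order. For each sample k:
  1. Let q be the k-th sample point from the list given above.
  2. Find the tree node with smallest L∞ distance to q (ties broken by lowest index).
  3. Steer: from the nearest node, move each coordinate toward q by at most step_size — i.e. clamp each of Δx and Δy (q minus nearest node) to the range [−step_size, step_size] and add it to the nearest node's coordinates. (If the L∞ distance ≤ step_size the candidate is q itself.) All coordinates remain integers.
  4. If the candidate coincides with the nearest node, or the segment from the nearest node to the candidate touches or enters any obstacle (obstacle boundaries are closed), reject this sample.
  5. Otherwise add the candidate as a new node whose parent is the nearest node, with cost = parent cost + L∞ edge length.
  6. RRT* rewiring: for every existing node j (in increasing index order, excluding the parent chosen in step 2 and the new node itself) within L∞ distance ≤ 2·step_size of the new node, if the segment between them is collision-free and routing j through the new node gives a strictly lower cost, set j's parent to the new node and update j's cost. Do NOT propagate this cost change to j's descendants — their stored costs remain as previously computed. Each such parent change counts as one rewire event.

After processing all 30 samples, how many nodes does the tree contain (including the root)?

1. q=(10,11) nearest=0 d=10 new=(6,6) → add node 1 parent=0 cost=5
2. q=(9,22) nearest=1 d=16 new=(9,11) → add node 2 parent=1 cost=10
3. q=(13,9) nearest=2 d=4 new=(13,9) → add node 3 parent=2 cost=14
4. q=(17,27) nearest=2 d=16 new=(14,16) → blocked by [13,16]×[14,19], reject
5. q=(2,19) nearest=2 d=8 new=(4,16) → blocked by [1,4]×[13,18], reject
6. q=(14,9) nearest=3 d=1 new=(14,9) → add node 4 parent=3 cost=15
7. q=(7,19) nearest=2 d=8 new=(7,16) → add node 5 parent=2 cost=15
8. q=(9,20) nearest=5 d=4 new=(9,20) → add node 6 parent=5 cost=19
9. q=(15,9) nearest=4 d=1 new=(15,9) → add node 7 parent=4 cost=16
10. q=(19,15) nearest=3 d=6 new=(18,14) → add node 8 parent=3 cost=19
11. q=(9,4) nearest=1 d=3 new=(9,4) → add node 9 parent=1 cost=8; rewire 3→9 (13<14); rewire 4→9 (13<15); rewire 7→9 (14<16); rewire 8→9 (18<19)
12. q=(20,21) nearest=8 d=7 new=(20,19) → add node 10 parent=8 cost=23
13. q=(5,3) nearest=1 d=3 new=(5,3) → add node 11 parent=1 cost=8
14. q=(9,14) nearest=5 d=2 new=(9,14) → add node 12 parent=5 cost=17
15. q=(16,22) nearest=10 d=4 new=(16,22) → add node 13 parent=10 cost=27
16. q=(18,25) nearest=13 d=3 new=(18,25) → add node 14 parent=13 cost=30
17. q=(19,17) nearest=10 d=2 new=(19,17) → add node 15 parent=10 cost=25
18. q=(17,1) nearest=3 d=8 new=(17,4) → add node 16 parent=3 cost=18
19. q=(18,18) nearest=15 d=1 new=(18,18) → add node 17 parent=15 cost=26
20. q=(11,31) nearest=14 d=7 new=(13,30) → add node 18 parent=14 cost=35
21. q=(7,21) nearest=6 d=2 new=(7,21) → add node 19 parent=6 cost=21; rewire 18→19 (30<35)
22. q=(2,1) nearest=0 d=1 new=(2,1) → add node 20 parent=0 cost=1; rewire 11→20 (4<8)
23. q=(7,18) nearest=5 d=2 new=(7,18) → add node 21 parent=5 cost=17; rewire 13→21 (26<27); rewire 19→21 (20<21)
24. q=(2,21) nearest=5 d=5 new=(2,21) → add node 22 parent=5 cost=20
25. q=(15,19) nearest=13 d=3 new=(15,19) → blocked by [13,16]×[14,19], reject
26. q=(7,30) nearest=18 d=6 new=(8,30) → add node 23 parent=18 cost=35
27. q=(14,25) nearest=13 d=3 new=(14,25) → add node 24 parent=13 cost=29
28. q=(4,22) nearest=22 d=2 new=(4,22) → add node 25 parent=22 cost=22; rewire 23→25 (30<35)
29. q=(8,19) nearest=6 d=1 new=(8,19) → add node 26 parent=6 cost=20; rewire 24→26 (26<29)
30. q=(1,24) nearest=22 d=3 new=(1,24) → add node 27 parent=22 cost=23

Node count: 28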